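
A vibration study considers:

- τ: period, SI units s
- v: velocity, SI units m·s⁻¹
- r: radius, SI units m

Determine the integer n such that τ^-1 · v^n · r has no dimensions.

Balance the L exponent: (1)·n from v, plus −(0) + (1) = 1 from the rest, must sum to zero.
n + 1 = 0, so n = -1.

-1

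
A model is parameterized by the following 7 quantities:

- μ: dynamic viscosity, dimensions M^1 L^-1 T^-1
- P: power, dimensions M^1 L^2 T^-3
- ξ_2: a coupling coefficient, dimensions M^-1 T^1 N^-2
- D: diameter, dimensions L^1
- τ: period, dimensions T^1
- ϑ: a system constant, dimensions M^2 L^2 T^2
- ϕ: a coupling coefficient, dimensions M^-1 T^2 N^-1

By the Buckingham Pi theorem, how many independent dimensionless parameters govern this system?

There are 7 variables and 4 base dimensions (M, L, T, N).
The dimension matrix has rank 4.
Independent dimensionless groups: 7 − 4 = 3.

3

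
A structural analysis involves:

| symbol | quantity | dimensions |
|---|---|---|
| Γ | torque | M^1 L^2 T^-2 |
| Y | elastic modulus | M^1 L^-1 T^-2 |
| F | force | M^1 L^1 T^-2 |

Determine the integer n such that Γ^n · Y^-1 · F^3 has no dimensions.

Balance the M exponent: (1)·n from Γ, plus −(1) + 3·(1) = 2 from the rest, must sum to zero.
n + 2 = 0, so n = -2.

-2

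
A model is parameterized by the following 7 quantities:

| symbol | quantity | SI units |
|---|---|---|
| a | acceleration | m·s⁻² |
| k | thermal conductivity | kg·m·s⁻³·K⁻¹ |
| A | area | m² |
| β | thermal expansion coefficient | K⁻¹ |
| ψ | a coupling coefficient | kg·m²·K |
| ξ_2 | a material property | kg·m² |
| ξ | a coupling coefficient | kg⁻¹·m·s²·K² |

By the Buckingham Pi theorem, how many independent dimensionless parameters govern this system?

There are 7 variables and 4 base dimensions (M, L, T, Θ).
The dimension matrix has rank 4.
Independent dimensionless groups: 7 − 4 = 3.

3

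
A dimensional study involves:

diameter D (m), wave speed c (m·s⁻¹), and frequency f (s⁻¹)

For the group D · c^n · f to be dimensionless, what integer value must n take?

-1

Balance the L exponent: (1)·n from c, plus (1) + (0) = 1 from the rest, must sum to zero.
n + 1 = 0, so n = -1.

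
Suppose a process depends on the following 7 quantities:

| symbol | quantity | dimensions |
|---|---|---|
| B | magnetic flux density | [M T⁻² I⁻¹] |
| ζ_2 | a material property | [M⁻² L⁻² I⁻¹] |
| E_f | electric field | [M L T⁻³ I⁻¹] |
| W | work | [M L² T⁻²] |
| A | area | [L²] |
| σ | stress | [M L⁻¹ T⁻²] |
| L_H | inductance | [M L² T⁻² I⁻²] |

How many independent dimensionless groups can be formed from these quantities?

There are 7 variables and 4 base dimensions (M, L, T, I).
The dimension matrix has rank 4.
Independent dimensionless groups: 7 − 4 = 3.

3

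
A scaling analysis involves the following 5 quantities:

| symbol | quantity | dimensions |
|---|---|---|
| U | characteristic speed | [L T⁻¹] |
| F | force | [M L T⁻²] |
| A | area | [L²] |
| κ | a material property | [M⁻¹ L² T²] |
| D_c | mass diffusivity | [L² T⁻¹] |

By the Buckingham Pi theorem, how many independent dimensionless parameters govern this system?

2

There are 5 variables and 3 base dimensions (M, L, T).
The dimension matrix has rank 3.
Independent dimensionless groups: 5 − 3 = 2.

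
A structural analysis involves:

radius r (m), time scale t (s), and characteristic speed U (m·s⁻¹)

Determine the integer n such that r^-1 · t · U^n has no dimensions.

Balance the L exponent: (1)·n from U, plus −(1) + (0) = -1 from the rest, must sum to zero.
n − 1 = 0, so n = 1.

1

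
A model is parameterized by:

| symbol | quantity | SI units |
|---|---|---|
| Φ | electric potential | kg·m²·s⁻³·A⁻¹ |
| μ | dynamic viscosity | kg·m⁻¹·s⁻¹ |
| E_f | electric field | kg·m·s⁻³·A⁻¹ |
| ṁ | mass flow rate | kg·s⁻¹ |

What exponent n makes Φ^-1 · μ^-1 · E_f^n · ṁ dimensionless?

Balance the M exponent: (1)·n from E_f, plus −(1) − (1) + (1) = -1 from the rest, must sum to zero.
n − 1 = 0, so n = 1.

1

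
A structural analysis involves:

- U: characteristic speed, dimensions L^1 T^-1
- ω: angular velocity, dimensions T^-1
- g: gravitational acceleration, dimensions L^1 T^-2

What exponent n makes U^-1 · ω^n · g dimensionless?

-1

Balance the T exponent: (-1)·n from ω, plus −(-1) + (-2) = -1 from the rest, must sum to zero.
−n − 1 = 0, so n = -1.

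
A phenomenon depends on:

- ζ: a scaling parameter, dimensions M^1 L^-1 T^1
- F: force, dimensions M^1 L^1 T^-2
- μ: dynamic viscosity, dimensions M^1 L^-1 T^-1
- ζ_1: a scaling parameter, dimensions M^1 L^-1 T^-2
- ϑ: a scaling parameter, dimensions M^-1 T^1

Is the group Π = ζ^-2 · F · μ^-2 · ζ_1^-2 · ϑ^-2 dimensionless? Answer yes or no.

no

Sum the exponent of each base dimension across the product:
  M: −2·[ζ]_M + [F]_M − 2·[μ]_M − 2·[ζ_1]_M − 2·[ϑ]_M = −2·(1) + (1) − 2·(1) − 2·(1) − 2·(-1) = -3
  L: −2·[ζ]_L + [F]_L − 2·[μ]_L − 2·[ζ_1]_L − 2·[ϑ]_L = −2·(-1) + (1) − 2·(-1) − 2·(-1) − 2·(0) = 7
  T: −2·[ζ]_T + [F]_T − 2·[μ]_T − 2·[ζ_1]_T − 2·[ϑ]_T = −2·(1) + (-2) − 2·(-1) − 2·(-2) − 2·(1) = 0
Net dimensions [M⁻³ L⁷] ≠ [1] — not dimensionless.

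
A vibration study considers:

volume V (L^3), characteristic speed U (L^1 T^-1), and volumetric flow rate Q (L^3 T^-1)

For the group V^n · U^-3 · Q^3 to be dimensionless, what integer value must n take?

Balance the L exponent: (3)·n from V, plus −3·(1) + 3·(3) = 6 from the rest, must sum to zero.
3n + 6 = 0, so n = -2.

-2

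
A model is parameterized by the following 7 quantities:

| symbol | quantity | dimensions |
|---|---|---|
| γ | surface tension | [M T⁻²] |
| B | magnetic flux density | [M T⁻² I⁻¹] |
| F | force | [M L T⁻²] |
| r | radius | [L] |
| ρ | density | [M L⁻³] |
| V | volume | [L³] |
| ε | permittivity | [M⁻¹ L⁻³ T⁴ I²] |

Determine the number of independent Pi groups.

3

There are 7 variables and 4 base dimensions (M, L, T, I).
The dimension matrix has rank 4.
Independent dimensionless groups: 7 − 4 = 3.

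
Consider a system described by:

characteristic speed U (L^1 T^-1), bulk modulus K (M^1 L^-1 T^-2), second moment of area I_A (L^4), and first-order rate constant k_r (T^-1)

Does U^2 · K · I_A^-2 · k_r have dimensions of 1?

Sum the exponent of each base dimension across the product:
  M: 2·[U]_M + [K]_M − 2·[I_A]_M + [k_r]_M = 2·(0) + (1) − 2·(0) + (0) = 1
  L: 2·[U]_L + [K]_L − 2·[I_A]_L + [k_r]_L = 2·(1) + (-1) − 2·(4) + (0) = -7
  T: 2·[U]_T + [K]_T − 2·[I_A]_T + [k_r]_T = 2·(-1) + (-2) − 2·(0) + (-1) = -5
Net dimensions [M L⁻⁷ T⁻⁵] ≠ [1] — not dimensionless.

no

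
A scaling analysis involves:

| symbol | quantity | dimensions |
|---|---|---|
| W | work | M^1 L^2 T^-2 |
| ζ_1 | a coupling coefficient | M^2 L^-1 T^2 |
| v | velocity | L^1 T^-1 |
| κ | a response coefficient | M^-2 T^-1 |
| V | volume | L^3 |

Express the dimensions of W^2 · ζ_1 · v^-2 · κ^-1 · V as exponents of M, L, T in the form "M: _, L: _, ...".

Collect each base-dimension exponent across the product:
  M: 2·(1) + (2) − 2·(0) − (-2) + (0) = 6
  L: 2·(2) + (-1) − 2·(1) − (0) + (3) = 4
  T: 2·(-2) + (2) − 2·(-1) − (-1) + (0) = 1
So the dimensions are [M⁶ L⁴ T].

M: 6, L: 4, T: 1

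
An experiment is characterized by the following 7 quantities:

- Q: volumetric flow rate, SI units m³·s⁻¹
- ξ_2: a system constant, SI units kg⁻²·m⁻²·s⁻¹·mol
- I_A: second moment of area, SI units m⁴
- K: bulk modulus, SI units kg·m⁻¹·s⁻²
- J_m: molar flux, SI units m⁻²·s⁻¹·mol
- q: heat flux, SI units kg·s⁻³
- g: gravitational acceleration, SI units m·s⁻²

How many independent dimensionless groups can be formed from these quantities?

There are 7 variables and 4 base dimensions (M, L, T, N).
The dimension matrix has rank 4.
Independent dimensionless groups: 7 − 4 = 3.

3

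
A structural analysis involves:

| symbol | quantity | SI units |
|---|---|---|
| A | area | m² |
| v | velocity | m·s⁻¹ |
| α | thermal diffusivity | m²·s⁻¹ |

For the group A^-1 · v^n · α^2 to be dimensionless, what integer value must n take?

Balance the L exponent: (1)·n from v, plus −(2) + 2·(2) = 2 from the rest, must sum to zero.
n + 2 = 0, so n = -2.

-2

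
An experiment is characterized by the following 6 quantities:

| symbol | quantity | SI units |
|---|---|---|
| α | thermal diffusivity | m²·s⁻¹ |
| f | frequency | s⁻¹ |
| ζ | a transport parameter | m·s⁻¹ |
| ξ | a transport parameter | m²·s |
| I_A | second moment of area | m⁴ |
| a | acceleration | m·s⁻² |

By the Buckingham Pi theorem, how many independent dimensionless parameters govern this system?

There are 6 variables and 2 base dimensions (L, T).
The dimension matrix has rank 2.
Independent dimensionless groups: 6 − 2 = 4.

4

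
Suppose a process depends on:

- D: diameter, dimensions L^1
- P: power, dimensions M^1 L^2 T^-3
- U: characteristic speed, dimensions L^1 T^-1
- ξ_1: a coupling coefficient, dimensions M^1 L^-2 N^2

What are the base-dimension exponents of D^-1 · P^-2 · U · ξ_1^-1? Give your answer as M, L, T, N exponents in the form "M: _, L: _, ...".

M: -3, L: -2, T: 5, N: -2

Collect each base-dimension exponent across the product:
  M: −(0) − 2·(1) + (0) − (1) = -3
  L: −(1) − 2·(2) + (1) − (-2) = -2
  T: −(0) − 2·(-3) + (-1) − (0) = 5
  N: −(0) − 2·(0) + (0) − (2) = -2
So the dimensions are [M⁻³ L⁻² T⁵ N⁻²].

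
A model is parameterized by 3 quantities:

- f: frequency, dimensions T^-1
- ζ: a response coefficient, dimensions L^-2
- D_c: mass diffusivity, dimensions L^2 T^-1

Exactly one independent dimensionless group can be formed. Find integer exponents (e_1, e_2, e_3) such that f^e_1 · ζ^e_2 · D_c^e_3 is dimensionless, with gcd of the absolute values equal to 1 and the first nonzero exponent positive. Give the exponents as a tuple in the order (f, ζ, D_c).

(1, -1, -1)

L: e_1·(0) + e_2·(-2) + e_3·(2) = 0
T: e_1·(-1) + e_2·(0) + e_3·(-1) = 0
Solving this homogeneous linear system for the smallest-integer solution (first nonzero entry positive) gives (1, -1, -1).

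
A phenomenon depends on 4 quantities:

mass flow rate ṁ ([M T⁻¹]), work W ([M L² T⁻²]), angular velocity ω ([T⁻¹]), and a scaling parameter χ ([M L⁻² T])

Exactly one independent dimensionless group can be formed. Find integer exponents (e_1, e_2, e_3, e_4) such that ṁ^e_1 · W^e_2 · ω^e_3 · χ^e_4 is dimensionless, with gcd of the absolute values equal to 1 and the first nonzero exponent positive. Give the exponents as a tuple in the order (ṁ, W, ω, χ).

(2, -1, -1, -1)

M: e_1·(1) + e_2·(1) + e_3·(0) + e_4·(1) = 0
L: e_1·(0) + e_2·(2) + e_3·(0) + e_4·(-2) = 0
T: e_1·(-1) + e_2·(-2) + e_3·(-1) + e_4·(1) = 0
Solving this homogeneous linear system for the smallest-integer solution (first nonzero entry positive) gives (2, -1, -1, -1).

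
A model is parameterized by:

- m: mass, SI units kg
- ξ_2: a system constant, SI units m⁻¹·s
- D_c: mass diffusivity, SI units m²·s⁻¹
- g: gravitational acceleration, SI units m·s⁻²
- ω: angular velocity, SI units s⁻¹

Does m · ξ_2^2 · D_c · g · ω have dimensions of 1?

no

Sum the exponent of each base dimension across the product:
  M: [m]_M + 2·[ξ_2]_M + [D_c]_M + [g]_M + [ω]_M = (1) + 2·(0) + (0) + (0) + (0) = 1
  L: [m]_L + 2·[ξ_2]_L + [D_c]_L + [g]_L + [ω]_L = (0) + 2·(-1) + (2) + (1) + (0) = 1
  T: [m]_T + 2·[ξ_2]_T + [D_c]_T + [g]_T + [ω]_T = (0) + 2·(1) + (-1) + (-2) + (-1) = -2
Net dimensions [M L T⁻²] ≠ [1] — not dimensionless.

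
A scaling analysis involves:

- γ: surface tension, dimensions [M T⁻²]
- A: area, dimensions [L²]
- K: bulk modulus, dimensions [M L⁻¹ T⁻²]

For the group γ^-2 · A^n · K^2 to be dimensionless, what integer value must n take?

1

Balance the L exponent: (2)·n from A, plus −2·(0) + 2·(-1) = -2 from the rest, must sum to zero.
2n − 2 = 0, so n = 1.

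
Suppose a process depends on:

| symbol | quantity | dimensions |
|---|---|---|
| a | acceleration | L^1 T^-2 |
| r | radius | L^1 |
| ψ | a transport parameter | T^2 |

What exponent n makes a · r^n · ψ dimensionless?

Balance the L exponent: (1)·n from r, plus (1) + (0) = 1 from the rest, must sum to zero.
n + 1 = 0, so n = -1.

-1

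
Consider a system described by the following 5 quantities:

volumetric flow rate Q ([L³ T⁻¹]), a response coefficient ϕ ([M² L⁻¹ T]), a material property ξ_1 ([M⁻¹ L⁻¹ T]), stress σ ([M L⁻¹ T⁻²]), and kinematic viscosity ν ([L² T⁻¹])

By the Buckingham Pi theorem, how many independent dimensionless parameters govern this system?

2

There are 5 variables and 3 base dimensions (M, L, T).
The dimension matrix has rank 3.
Independent dimensionless groups: 5 − 3 = 2.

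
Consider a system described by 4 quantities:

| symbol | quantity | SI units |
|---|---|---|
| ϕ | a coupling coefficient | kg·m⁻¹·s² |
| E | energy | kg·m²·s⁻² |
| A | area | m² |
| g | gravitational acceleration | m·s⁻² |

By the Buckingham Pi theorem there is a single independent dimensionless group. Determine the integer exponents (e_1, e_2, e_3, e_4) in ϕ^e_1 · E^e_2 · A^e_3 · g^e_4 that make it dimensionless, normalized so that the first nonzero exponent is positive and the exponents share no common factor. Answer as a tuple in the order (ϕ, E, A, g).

(2, -2, 1, 4)

M: e_1·(1) + e_2·(1) + e_3·(0) + e_4·(0) = 0
L: e_1·(-1) + e_2·(2) + e_3·(2) + e_4·(1) = 0
T: e_1·(2) + e_2·(-2) + e_3·(0) + e_4·(-2) = 0
Solving this homogeneous linear system for the smallest-integer solution (first nonzero entry positive) gives (2, -2, 1, 4).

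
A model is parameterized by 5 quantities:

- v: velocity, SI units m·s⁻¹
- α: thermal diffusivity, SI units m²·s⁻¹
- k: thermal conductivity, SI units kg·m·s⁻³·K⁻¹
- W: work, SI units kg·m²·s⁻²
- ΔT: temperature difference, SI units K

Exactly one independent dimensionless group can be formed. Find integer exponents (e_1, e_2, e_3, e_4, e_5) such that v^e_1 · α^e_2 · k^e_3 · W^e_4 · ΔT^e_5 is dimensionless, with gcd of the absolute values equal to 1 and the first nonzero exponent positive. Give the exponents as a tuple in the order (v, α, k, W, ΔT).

(3, -2, -1, 1, -1)

M: e_1·(0) + e_2·(0) + e_3·(1) + e_4·(1) + e_5·(0) = 0
L: e_1·(1) + e_2·(2) + e_3·(1) + e_4·(2) + e_5·(0) = 0
T: e_1·(-1) + e_2·(-1) + e_3·(-3) + e_4·(-2) + e_5·(0) = 0
Θ: e_1·(0) + e_2·(0) + e_3·(-1) + e_4·(0) + e_5·(1) = 0
Solving this homogeneous linear system for the smallest-integer solution (first nonzero entry positive) gives (3, -2, -1, 1, -1).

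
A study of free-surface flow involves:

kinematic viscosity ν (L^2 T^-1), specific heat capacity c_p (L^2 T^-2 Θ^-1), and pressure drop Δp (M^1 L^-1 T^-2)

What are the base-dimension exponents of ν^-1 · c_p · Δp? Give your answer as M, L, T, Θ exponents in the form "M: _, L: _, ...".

Collect each base-dimension exponent across the product:
  M: −(0) + (0) + (1) = 1
  L: −(2) + (2) + (-1) = -1
  T: −(-1) + (-2) + (-2) = -3
  Θ: −(0) + (-1) + (0) = -1
So the dimensions are [M L⁻¹ T⁻³ Θ⁻¹].

M: 1, L: -1, T: -3, Θ: -1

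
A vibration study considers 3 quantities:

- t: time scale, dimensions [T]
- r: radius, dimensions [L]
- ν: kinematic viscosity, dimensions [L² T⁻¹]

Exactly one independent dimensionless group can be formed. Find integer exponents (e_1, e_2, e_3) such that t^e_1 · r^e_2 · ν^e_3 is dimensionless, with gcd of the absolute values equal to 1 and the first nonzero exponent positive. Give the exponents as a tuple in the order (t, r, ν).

(1, -2, 1)

L: e_1·(0) + e_2·(1) + e_3·(2) = 0
T: e_1·(1) + e_2·(0) + e_3·(-1) = 0
Solving this homogeneous linear system for the smallest-integer solution (first nonzero entry positive) gives (1, -2, 1).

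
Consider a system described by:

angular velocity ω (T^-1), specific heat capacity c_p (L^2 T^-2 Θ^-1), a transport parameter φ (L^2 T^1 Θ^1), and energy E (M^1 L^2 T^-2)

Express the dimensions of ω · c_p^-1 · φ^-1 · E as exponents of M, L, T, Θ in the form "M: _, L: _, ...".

M: 1, L: -2, T: -2, Θ: 0

Collect each base-dimension exponent across the product:
  M: (0) − (0) − (0) + (1) = 1
  L: (0) − (2) − (2) + (2) = -2
  T: (-1) − (-2) − (1) + (-2) = -2
  Θ: (0) − (-1) − (1) + (0) = 0
So the dimensions are [M L⁻² T⁻²].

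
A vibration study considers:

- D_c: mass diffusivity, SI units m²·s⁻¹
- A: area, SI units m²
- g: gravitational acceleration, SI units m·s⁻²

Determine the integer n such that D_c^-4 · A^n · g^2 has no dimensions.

Balance the L exponent: (2)·n from A, plus −4·(2) + 2·(1) = -6 from the rest, must sum to zero.
2n − 6 = 0, so n = 3.

3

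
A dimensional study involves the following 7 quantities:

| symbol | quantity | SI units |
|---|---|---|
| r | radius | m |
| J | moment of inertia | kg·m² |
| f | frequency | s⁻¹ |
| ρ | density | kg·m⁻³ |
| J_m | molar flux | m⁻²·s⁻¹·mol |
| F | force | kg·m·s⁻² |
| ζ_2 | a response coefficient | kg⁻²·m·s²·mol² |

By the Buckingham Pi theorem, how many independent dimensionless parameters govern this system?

3

There are 7 variables and 4 base dimensions (M, L, T, N).
The dimension matrix has rank 4.
Independent dimensionless groups: 7 − 4 = 3.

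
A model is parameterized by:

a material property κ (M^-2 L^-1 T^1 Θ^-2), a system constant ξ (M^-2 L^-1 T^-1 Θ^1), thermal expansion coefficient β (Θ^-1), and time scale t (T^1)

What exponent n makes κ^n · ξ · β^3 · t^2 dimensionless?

Balance the M exponent: (-2)·n from κ, plus (-2) + 3·(0) + 2·(0) = -2 from the rest, must sum to zero.
-2n − 2 = 0, so n = -1.

-1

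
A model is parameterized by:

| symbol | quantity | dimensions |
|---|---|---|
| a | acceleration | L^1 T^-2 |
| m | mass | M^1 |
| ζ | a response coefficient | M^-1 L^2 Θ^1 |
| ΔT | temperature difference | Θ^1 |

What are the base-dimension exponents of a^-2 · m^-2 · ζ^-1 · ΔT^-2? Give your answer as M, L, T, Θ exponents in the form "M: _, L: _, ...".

M: -1, L: -4, T: 4, Θ: -3

Collect each base-dimension exponent across the product:
  M: −2·(0) − 2·(1) − (-1) − 2·(0) = -1
  L: −2·(1) − 2·(0) − (2) − 2·(0) = -4
  T: −2·(-2) − 2·(0) − (0) − 2·(0) = 4
  Θ: −2·(0) − 2·(0) − (1) − 2·(1) = -3
So the dimensions are [M⁻¹ L⁻⁴ T⁴ Θ⁻³].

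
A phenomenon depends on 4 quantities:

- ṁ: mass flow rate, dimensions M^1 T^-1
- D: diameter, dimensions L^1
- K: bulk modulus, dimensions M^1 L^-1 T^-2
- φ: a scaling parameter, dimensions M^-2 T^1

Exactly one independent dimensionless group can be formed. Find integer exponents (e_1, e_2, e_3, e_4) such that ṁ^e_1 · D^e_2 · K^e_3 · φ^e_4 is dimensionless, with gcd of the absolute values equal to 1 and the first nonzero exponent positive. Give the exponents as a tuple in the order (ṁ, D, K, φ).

(3, -1, -1, 1)

M: e_1·(1) + e_2·(0) + e_3·(1) + e_4·(-2) = 0
L: e_1·(0) + e_2·(1) + e_3·(-1) + e_4·(0) = 0
T: e_1·(-1) + e_2·(0) + e_3·(-2) + e_4·(1) = 0
Solving this homogeneous linear system for the smallest-integer solution (first nonzero entry positive) gives (3, -1, -1, 1).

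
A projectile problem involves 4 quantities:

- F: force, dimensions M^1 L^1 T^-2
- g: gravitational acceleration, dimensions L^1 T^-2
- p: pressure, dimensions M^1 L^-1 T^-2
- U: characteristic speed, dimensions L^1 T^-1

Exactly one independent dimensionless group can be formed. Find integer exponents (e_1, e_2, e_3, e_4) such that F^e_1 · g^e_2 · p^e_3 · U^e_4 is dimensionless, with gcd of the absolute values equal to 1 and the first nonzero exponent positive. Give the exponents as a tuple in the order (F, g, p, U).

M: e_1·(1) + e_2·(0) + e_3·(1) + e_4·(0) = 0
L: e_1·(1) + e_2·(1) + e_3·(-1) + e_4·(1) = 0
T: e_1·(-2) + e_2·(-2) + e_3·(-2) + e_4·(-1) = 0
Solving this homogeneous linear system for the smallest-integer solution (first nonzero entry positive) gives (1, 2, -1, -4).

(1, 2, -1, -4)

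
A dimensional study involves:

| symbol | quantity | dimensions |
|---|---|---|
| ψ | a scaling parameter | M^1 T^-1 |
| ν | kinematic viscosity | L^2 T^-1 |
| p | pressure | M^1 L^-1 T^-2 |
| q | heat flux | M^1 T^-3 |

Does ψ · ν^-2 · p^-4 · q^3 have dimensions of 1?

Sum the exponent of each base dimension across the product:
  M: [ψ]_M − 2·[ν]_M − 4·[p]_M + 3·[q]_M = (1) − 2·(0) − 4·(1) + 3·(1) = 0
  L: [ψ]_L − 2·[ν]_L − 4·[p]_L + 3·[q]_L = (0) − 2·(2) − 4·(-1) + 3·(0) = 0
  T: [ψ]_T − 2·[ν]_T − 4·[p]_T + 3·[q]_T = (-1) − 2·(-1) − 4·(-2) + 3·(-3) = 0
All base exponents vanish — dimensionless.

yes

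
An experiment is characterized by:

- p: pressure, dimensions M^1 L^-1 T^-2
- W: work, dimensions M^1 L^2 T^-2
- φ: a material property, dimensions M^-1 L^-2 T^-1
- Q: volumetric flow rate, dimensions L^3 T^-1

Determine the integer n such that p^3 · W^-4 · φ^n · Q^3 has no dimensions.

Balance the M exponent: (-1)·n from φ, plus 3·(1) − 4·(1) + 3·(0) = -1 from the rest, must sum to zero.
−n − 1 = 0, so n = -1.

-1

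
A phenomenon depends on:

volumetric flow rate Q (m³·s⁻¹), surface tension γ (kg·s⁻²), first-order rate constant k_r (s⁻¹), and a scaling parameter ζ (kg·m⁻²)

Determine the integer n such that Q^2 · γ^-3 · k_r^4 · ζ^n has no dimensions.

Balance the M exponent: (1)·n from ζ, plus 2·(0) − 3·(1) + 4·(0) = -3 from the rest, must sum to zero.
n − 3 = 0, so n = 3.

3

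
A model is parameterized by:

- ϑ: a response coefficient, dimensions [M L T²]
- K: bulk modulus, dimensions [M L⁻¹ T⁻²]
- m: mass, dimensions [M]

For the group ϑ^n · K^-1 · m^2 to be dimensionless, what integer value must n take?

Balance the M exponent: (1)·n from ϑ, plus −(1) + 2·(1) = 1 from the rest, must sum to zero.
n + 1 = 0, so n = -1.

-1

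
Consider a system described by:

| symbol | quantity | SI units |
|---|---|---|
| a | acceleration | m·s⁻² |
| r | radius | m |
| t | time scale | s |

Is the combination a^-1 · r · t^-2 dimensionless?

Sum the exponent of each base dimension across the product:
  M: −[a]_M + [r]_M − 2·[t]_M = −(0) + (0) − 2·(0) = 0
  L: −[a]_L + [r]_L − 2·[t]_L = −(1) + (1) − 2·(0) = 0
  T: −[a]_T + [r]_T − 2·[t]_T = −(-2) + (0) − 2·(1) = 0
  Θ: −[a]_Θ + [r]_Θ − 2·[t]_Θ = −(0) + (0) − 2·(0) = 0
All base exponents vanish — dimensionless.

yes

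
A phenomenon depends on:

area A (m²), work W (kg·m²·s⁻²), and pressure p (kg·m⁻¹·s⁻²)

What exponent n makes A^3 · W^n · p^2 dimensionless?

Balance the M exponent: (1)·n from W, plus 3·(0) + 2·(1) = 2 from the rest, must sum to zero.
n + 2 = 0, so n = -2.

-2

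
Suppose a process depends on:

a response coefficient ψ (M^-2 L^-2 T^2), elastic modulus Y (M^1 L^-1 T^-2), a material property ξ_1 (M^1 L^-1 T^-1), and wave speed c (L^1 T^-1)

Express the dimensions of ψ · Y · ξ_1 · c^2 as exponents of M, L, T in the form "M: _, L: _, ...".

M: 0, L: -2, T: -3

Collect each base-dimension exponent across the product:
  M: (-2) + (1) + (1) + 2·(0) = 0
  L: (-2) + (-1) + (-1) + 2·(1) = -2
  T: (2) + (-2) + (-1) + 2·(-1) = -3
So the dimensions are [L⁻² T⁻³].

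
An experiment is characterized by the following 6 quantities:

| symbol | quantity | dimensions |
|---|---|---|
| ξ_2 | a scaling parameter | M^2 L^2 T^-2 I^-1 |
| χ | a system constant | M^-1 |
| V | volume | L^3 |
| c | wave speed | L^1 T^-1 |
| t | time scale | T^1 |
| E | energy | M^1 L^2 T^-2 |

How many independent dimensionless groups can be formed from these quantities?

There are 6 variables and 4 base dimensions (M, L, T, I).
The dimension matrix has rank 4.
Independent dimensionless groups: 6 − 4 = 2.

2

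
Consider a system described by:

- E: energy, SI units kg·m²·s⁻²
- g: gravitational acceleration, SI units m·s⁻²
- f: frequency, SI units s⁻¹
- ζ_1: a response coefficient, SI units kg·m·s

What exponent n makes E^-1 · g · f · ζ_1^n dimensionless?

Balance the M exponent: (1)·n from ζ_1, plus −(1) + (0) + (0) = -1 from the rest, must sum to zero.
n − 1 = 0, so n = 1.

1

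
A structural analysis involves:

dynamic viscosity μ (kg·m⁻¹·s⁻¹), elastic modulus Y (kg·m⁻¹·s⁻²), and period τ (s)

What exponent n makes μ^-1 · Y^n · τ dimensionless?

Balance the M exponent: (1)·n from Y, plus −(1) + (0) = -1 from the rest, must sum to zero.
n − 1 = 0, so n = 1.

1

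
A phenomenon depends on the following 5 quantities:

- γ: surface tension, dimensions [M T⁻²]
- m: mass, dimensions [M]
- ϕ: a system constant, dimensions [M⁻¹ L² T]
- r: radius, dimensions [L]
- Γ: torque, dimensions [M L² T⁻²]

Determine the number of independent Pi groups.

There are 5 variables and 3 base dimensions (M, L, T).
The dimension matrix has rank 3.
Independent dimensionless groups: 5 − 3 = 2.

2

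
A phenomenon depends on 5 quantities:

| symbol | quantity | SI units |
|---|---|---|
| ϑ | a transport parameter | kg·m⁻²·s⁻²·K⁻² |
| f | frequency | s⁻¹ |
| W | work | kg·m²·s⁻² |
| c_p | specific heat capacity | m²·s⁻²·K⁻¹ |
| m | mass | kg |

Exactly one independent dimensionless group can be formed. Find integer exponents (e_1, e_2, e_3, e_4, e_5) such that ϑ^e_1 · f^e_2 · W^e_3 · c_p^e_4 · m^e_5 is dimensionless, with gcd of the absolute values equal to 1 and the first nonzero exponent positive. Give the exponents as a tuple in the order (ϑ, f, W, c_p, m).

M: e_1·(1) + e_2·(0) + e_3·(1) + e_4·(0) + e_5·(1) = 0
L: e_1·(-2) + e_2·(0) + e_3·(2) + e_4·(2) + e_5·(0) = 0
T: e_1·(-2) + e_2·(-1) + e_3·(-2) + e_4·(-2) + e_5·(0) = 0
Θ: e_1·(-2) + e_2·(0) + e_3·(0) + e_4·(-1) + e_5·(0) = 0
Solving this homogeneous linear system for the smallest-integer solution (first nonzero entry positive) gives (1, -4, 3, -2, -4).

(1, -4, 3, -2, -4)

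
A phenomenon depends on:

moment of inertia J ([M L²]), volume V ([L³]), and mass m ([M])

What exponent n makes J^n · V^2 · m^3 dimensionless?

Balance the M exponent: (1)·n from J, plus 2·(0) + 3·(1) = 3 from the rest, must sum to zero.
n + 3 = 0, so n = -3.

-3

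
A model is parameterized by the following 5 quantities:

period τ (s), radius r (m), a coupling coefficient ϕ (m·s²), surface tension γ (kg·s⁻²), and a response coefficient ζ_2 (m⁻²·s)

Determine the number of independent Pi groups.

There are 5 variables and 3 base dimensions (M, L, T).
The dimension matrix has rank 3.
Independent dimensionless groups: 5 − 3 = 2.

2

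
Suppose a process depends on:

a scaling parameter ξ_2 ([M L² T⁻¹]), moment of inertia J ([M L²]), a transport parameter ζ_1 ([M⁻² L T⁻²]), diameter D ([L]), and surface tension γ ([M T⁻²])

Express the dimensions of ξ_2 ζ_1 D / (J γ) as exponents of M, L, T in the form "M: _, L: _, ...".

Collect each base-dimension exponent across the product:
  M: (1) − (1) + (-2) + (0) − (1) = -3
  L: (2) − (2) + (1) + (1) − (0) = 2
  T: (-1) − (0) + (-2) + (0) − (-2) = -1
So the dimensions are [M⁻³ L² T⁻¹].

M: -3, L: 2, T: -1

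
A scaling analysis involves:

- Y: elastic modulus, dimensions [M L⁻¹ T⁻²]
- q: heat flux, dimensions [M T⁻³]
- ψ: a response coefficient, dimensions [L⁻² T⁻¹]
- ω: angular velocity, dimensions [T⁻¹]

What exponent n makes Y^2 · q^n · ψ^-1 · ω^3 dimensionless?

Balance the M exponent: (1)·n from q, plus 2·(1) − (0) + 3·(0) = 2 from the rest, must sum to zero.
n + 2 = 0, so n = -2.

-2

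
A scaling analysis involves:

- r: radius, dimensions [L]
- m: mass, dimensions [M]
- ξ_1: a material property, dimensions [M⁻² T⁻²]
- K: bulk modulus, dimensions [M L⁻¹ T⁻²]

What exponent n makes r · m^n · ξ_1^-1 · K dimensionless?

-3

Balance the M exponent: (1)·n from m, plus (0) − (-2) + (1) = 3 from the rest, must sum to zero.
n + 3 = 0, so n = -3.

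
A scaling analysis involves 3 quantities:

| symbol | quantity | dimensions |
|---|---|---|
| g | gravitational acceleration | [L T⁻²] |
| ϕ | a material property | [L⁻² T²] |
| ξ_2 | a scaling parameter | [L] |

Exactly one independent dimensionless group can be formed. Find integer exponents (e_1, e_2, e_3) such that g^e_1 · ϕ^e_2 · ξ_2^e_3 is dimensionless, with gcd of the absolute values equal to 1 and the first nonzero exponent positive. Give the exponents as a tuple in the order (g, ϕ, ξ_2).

(1, 1, 1)

L: e_1·(1) + e_2·(-2) + e_3·(1) = 0
T: e_1·(-2) + e_2·(2) + e_3·(0) = 0
Solving this homogeneous linear system for the smallest-integer solution (first nonzero entry positive) gives (1, 1, 1).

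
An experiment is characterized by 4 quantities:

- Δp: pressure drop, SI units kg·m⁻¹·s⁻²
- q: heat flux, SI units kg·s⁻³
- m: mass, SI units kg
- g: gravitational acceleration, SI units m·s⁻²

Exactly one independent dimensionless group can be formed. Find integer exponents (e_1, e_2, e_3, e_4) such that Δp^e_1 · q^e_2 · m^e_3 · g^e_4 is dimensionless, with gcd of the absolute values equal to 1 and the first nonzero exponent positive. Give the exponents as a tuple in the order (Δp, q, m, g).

(3, -4, 1, 3)

M: e_1·(1) + e_2·(1) + e_3·(1) + e_4·(0) = 0
L: e_1·(-1) + e_2·(0) + e_3·(0) + e_4·(1) = 0
T: e_1·(-2) + e_2·(-3) + e_3·(0) + e_4·(-2) = 0
Solving this homogeneous linear system for the smallest-integer solution (first nonzero entry positive) gives (3, -4, 1, 3).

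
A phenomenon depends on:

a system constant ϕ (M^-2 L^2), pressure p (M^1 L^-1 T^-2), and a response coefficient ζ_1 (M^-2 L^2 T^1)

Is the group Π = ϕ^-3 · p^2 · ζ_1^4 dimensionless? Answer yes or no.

Sum the exponent of each base dimension across the product:
  M: −3·[ϕ]_M + 2·[p]_M + 4·[ζ_1]_M = −3·(-2) + 2·(1) + 4·(-2) = 0
  L: −3·[ϕ]_L + 2·[p]_L + 4·[ζ_1]_L = −3·(2) + 2·(-1) + 4·(2) = 0
  T: −3·[ϕ]_T + 2·[p]_T + 4·[ζ_1]_T = −3·(0) + 2·(-2) + 4·(1) = 0
All base exponents vanish — dimensionless.

yes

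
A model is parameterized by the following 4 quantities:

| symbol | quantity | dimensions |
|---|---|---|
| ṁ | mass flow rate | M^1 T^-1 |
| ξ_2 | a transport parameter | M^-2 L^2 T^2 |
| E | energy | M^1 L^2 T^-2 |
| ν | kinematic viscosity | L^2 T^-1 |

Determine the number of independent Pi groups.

There are 4 variables and 3 base dimensions (M, L, T).
The dimension matrix has rank 3.
Independent dimensionless groups: 4 − 3 = 1.

1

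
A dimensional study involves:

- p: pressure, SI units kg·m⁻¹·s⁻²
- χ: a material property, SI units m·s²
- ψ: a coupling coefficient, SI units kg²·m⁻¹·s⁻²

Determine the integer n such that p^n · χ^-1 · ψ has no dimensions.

-2

Balance the M exponent: (1)·n from p, plus −(0) + (2) = 2 from the rest, must sum to zero.
n + 2 = 0, so n = -2.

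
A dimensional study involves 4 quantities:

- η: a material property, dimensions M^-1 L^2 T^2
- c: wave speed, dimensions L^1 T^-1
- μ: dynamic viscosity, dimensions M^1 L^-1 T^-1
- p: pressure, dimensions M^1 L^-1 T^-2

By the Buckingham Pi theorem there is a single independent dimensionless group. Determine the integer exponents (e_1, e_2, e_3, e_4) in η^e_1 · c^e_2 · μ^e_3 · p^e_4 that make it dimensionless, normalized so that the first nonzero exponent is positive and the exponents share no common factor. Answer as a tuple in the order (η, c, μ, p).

(1, -1, -1, 2)

M: e_1·(-1) + e_2·(0) + e_3·(1) + e_4·(1) = 0
L: e_1·(2) + e_2·(1) + e_3·(-1) + e_4·(-1) = 0
T: e_1·(2) + e_2·(-1) + e_3·(-1) + e_4·(-2) = 0
Solving this homogeneous linear system for the smallest-integer solution (first nonzero entry positive) gives (1, -1, -1, 2).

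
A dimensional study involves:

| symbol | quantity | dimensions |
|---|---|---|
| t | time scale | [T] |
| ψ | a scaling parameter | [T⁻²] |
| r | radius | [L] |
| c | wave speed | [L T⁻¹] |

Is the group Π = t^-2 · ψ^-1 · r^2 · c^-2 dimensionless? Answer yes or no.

Sum the exponent of each base dimension across the product:
  L: −2·[t]_L − [ψ]_L + 2·[r]_L − 2·[c]_L = −2·(0) − (0) + 2·(1) − 2·(1) = 0
  T: −2·[t]_T − [ψ]_T + 2·[r]_T − 2·[c]_T = −2·(1) − (-2) + 2·(0) − 2·(-1) = 2
Net dimensions [T²] ≠ [1] — not dimensionless.

no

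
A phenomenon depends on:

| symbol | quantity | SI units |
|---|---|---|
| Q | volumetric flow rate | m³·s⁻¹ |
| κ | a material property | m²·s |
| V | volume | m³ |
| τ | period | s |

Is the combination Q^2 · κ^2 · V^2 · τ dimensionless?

no

Sum the exponent of each base dimension across the product:
  L: 2·[Q]_L + 2·[κ]_L + 2·[V]_L + [τ]_L = 2·(3) + 2·(2) + 2·(3) + (0) = 16
  T: 2·[Q]_T + 2·[κ]_T + 2·[V]_T + [τ]_T = 2·(-1) + 2·(1) + 2·(0) + (1) = 1
Net dimensions [L¹⁶ T] ≠ [1] — not dimensionless.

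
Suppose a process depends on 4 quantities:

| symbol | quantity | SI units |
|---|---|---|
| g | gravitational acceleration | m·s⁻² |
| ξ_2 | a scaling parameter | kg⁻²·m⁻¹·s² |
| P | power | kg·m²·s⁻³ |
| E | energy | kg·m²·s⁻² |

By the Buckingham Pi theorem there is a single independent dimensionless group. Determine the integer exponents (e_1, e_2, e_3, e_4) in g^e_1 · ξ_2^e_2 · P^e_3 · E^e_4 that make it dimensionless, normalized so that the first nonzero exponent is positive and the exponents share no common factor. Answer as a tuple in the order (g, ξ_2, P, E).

(3, -1, -4, 2)

M: e_1·(0) + e_2·(-2) + e_3·(1) + e_4·(1) = 0
L: e_1·(1) + e_2·(-1) + e_3·(2) + e_4·(2) = 0
T: e_1·(-2) + e_2·(2) + e_3·(-3) + e_4·(-2) = 0
Solving this homogeneous linear system for the smallest-integer solution (first nonzero entry positive) gives (3, -1, -4, 2).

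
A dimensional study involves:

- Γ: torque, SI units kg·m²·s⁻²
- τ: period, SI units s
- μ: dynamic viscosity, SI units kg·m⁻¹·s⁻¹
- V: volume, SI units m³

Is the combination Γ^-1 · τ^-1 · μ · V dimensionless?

Sum the exponent of each base dimension across the product:
  M: −[Γ]_M − [τ]_M + [μ]_M + [V]_M = −(1) − (0) + (1) + (0) = 0
  L: −[Γ]_L − [τ]_L + [μ]_L + [V]_L = −(2) − (0) + (-1) + (3) = 0
  T: −[Γ]_T − [τ]_T + [μ]_T + [V]_T = −(-2) − (1) + (-1) + (0) = 0
All base exponents vanish — dimensionless.

yes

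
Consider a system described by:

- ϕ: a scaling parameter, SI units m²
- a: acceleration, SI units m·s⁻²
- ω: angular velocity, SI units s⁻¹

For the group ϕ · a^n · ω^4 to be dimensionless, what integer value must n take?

Balance the L exponent: (1)·n from a, plus (2) + 4·(0) = 2 from the rest, must sum to zero.
n + 2 = 0, so n = -2.

-2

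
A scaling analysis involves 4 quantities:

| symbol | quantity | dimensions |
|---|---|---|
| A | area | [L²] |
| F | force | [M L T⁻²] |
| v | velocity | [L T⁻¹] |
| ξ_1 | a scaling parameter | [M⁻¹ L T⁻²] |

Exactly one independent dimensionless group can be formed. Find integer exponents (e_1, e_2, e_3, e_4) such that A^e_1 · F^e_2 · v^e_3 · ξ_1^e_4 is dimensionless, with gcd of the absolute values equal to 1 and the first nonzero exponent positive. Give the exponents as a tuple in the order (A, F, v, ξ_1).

(1, 1, -4, 1)

M: e_1·(0) + e_2·(1) + e_3·(0) + e_4·(-1) = 0
L: e_1·(2) + e_2·(1) + e_3·(1) + e_4·(1) = 0
T: e_1·(0) + e_2·(-2) + e_3·(-1) + e_4·(-2) = 0
Solving this homogeneous linear system for the smallest-integer solution (first nonzero entry positive) gives (1, 1, -4, 1).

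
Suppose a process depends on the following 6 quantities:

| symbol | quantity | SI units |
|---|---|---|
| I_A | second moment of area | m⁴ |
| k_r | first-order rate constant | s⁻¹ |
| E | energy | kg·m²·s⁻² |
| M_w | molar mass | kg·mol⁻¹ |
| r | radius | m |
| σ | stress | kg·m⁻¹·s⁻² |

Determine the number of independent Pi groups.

There are 6 variables and 4 base dimensions (M, L, T, N).
The dimension matrix has rank 4.
Independent dimensionless groups: 6 − 4 = 2.

2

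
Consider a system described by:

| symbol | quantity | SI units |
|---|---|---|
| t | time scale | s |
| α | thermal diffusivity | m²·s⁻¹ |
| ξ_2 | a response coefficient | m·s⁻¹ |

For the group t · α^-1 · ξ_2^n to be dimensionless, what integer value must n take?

Balance the L exponent: (1)·n from ξ_2, plus (0) − (2) = -2 from the rest, must sum to zero.
n − 2 = 0, so n = 2.

2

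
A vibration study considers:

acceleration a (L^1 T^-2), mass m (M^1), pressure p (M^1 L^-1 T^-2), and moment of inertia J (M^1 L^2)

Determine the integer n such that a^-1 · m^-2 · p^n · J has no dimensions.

1

Balance the M exponent: (1)·n from p, plus −(0) − 2·(1) + (1) = -1 from the rest, must sum to zero.
n − 1 = 0, so n = 1.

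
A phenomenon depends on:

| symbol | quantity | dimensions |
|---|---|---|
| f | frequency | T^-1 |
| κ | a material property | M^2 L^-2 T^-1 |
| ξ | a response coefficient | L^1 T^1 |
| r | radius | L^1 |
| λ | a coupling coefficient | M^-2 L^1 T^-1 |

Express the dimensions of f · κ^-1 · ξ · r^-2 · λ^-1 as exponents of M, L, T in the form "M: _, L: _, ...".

M: 0, L: 0, T: 2

Collect each base-dimension exponent across the product:
  M: (0) − (2) + (0) − 2·(0) − (-2) = 0
  L: (0) − (-2) + (1) − 2·(1) − (1) = 0
  T: (-1) − (-1) + (1) − 2·(0) − (-1) = 2
So the dimensions are [T²].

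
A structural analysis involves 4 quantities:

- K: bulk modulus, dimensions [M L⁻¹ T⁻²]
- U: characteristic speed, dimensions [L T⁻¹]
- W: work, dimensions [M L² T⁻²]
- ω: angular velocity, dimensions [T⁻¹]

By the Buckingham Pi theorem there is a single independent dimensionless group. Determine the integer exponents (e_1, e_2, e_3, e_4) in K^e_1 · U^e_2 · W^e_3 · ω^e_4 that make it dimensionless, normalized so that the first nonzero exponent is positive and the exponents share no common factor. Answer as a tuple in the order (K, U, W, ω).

M: e_1·(1) + e_2·(0) + e_3·(1) + e_4·(0) = 0
L: e_1·(-1) + e_2·(1) + e_3·(2) + e_4·(0) = 0
T: e_1·(-2) + e_2·(-1) + e_3·(-2) + e_4·(-1) = 0
Solving this homogeneous linear system for the smallest-integer solution (first nonzero entry positive) gives (1, 3, -1, -3).

(1, 3, -1, -3)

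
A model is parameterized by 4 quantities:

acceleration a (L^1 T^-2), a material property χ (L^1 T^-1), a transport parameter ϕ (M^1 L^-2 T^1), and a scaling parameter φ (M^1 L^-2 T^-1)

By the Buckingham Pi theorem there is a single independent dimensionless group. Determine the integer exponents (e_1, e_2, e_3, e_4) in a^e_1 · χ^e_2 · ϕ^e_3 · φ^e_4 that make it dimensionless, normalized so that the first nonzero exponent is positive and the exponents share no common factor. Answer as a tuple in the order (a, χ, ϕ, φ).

(2, -2, 1, -1)

M: e_1·(0) + e_2·(0) + e_3·(1) + e_4·(1) = 0
L: e_1·(1) + e_2·(1) + e_3·(-2) + e_4·(-2) = 0
T: e_1·(-2) + e_2·(-1) + e_3·(1) + e_4·(-1) = 0
Solving this homogeneous linear system for the smallest-integer solution (first nonzero entry positive) gives (2, -2, 1, -1).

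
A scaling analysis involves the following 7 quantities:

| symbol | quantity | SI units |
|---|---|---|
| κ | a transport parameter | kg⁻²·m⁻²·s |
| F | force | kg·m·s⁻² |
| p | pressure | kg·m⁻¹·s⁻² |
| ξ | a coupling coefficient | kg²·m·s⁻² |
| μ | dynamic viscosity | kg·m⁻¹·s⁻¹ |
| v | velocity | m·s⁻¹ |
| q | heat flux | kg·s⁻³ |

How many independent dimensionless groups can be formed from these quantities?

There are 7 variables and 3 base dimensions (M, L, T).
The dimension matrix has rank 3.
Independent dimensionless groups: 7 − 3 = 4.

4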